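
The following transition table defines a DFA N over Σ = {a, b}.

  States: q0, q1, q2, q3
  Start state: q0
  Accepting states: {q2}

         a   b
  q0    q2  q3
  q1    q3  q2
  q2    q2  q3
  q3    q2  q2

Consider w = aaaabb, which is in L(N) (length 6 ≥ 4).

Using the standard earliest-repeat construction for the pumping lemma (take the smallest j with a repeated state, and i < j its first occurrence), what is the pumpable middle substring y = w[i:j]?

a

State sequence: q0 -a-> q2 -a-> q2 -a-> q2 -a-> q2 -b-> q3 -b-> q2
First repeat at step 2: q2 was already visited.

So i = 1, j = 2, giving x = w[0:1] = a, y = w[1:2] = a, z = w[2:6] = aabb.
Check: |xy| = 2 ≤ 4 and |y| = 1 ≥ 1. Reading y takes N from q2 back to q2, so every xyⁱz is accepted.
Pumping length from the standard proof: p = 4 (the number of states). The repeated state found above gives |xy| = j ≤ 4 and |y| = j − i ≥ 1.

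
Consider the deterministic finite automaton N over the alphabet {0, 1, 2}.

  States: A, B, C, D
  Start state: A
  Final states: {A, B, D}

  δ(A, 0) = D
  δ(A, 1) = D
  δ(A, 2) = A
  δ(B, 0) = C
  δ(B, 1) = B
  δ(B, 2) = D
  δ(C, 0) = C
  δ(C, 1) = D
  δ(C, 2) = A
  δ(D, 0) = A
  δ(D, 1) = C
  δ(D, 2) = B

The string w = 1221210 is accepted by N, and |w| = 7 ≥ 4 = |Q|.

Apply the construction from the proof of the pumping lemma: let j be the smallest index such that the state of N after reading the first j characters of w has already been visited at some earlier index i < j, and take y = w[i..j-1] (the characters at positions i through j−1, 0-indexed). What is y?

State sequence: A -1-> D -2-> B -2-> D -1-> C -2-> A -1-> D -0-> A
First repeat at step 3: D was already visited.

So i = 1, j = 3, giving x = w[0:1] = 1, y = w[1:3] = 22, z = w[3:7] = 1210.
Check: |xy| = 3 ≤ 4 and |y| = 2 ≥ 1. Reading y takes N from D back to D, so every xyⁱz is accepted.

22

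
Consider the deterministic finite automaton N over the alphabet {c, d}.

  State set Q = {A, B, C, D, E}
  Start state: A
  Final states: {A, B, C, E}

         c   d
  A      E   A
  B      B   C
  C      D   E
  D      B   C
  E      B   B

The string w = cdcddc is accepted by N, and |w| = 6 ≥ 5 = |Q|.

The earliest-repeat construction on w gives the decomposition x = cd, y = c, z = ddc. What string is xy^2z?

xy^2z = cd·c·c·ddc = cdccddc.
Reading y = c takes N from B back to B, so after x·y·y the machine is still in B, and z then leads to the accepting state B. Hence cdccddc ∈ L(N).

cdccddc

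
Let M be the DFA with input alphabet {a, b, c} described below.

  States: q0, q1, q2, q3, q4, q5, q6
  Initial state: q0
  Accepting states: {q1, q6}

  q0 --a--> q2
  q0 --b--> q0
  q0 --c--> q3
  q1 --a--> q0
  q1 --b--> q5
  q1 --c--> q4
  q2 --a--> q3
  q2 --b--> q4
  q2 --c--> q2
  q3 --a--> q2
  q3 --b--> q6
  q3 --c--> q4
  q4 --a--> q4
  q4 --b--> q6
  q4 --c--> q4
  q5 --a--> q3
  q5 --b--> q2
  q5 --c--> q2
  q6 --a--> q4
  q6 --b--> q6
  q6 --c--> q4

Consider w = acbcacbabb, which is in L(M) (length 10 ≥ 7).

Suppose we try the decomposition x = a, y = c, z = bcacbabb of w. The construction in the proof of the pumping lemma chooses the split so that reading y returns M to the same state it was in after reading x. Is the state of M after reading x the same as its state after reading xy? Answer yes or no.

Run of M on the first 2 characters of w = a c:
  step 0: q0  (start)
  step 1: q2  (read a: q0→q2)
  step 2: q2  (read c: q2→q2)

After x (step 1): q2. After xy (step 2): q2.
They match, so y = c drives M around a cycle from q2 back to itself; pumping y any number of times keeps M in q2 before reading z, and xyⁱz ∈ L(M) for every i ≥ 0.

yes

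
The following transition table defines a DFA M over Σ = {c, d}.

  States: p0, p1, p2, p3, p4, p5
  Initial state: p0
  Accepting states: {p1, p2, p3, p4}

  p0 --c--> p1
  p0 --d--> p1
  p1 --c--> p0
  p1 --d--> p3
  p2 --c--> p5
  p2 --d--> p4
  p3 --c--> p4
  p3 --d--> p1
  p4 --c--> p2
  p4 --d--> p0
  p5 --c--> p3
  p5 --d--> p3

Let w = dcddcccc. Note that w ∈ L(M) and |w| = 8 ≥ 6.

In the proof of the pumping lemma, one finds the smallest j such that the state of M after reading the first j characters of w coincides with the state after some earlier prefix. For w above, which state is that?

p0

Run of M on w = d c d d c c c c:
  step 0: p0  (start)
  step 1: p1  (read d: p0→p1)
  step 2: p0  (read c: p1→p0)   ← first repeat (p0 seen earlier)
  step 3: p1  (read d: p0→p1)
  step 4: p3  (read d: p1→p3)
  step 5: p4  (read c: p3→p4)
  step 6: p2  (read c: p4→p2)
  step 7: p5  (read c: p2→p5)
  step 8: p3  (read c: p5→p3)

The earliest repeat is at step j = 2: M is in p0, which it already visited at step i = 0.
Since M has 6 states, any run of length ≥ 6 visits 6+1 states, so by pigeonhole some state repeats within the first 6 steps — that repeat gives the pumpable loop.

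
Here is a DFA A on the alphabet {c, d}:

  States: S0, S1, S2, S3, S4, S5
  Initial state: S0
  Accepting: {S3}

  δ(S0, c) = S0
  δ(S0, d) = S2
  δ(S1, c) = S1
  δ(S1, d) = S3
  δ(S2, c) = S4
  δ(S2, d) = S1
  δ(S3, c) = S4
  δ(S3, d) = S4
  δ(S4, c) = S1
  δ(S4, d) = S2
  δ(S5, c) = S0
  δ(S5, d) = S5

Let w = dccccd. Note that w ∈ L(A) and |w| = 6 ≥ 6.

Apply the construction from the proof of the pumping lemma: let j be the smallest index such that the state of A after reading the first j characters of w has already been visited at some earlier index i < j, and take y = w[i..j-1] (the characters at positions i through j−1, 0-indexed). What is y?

c

State sequence: S0 -d-> S2 -c-> S4 -c-> S1 -c-> S1 -c-> S1 -d-> S3
First repeat at step 4: S1 was already visited.

So i = 3, j = 4, giving x = w[0:3] = dcc, y = w[3:4] = c, z = w[4:6] = cd.
Check: |xy| = 4 ≤ 6 and |y| = 1 ≥ 1. Reading y takes A from S1 back to S1, so every xyⁱz is accepted.
With |Q| = 6, pigeonhole forces a state repeat no later than step 6; the substring read between the first and second visits to that state can be pumped.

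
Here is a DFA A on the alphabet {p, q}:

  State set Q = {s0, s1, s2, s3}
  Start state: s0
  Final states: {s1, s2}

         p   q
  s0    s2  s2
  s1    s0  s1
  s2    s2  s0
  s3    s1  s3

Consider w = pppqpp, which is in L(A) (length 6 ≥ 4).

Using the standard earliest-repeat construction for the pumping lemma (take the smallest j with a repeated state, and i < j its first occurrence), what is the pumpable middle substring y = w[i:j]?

p

Run of A on w = p p p q p p:
  step 0: s0  (start)
  step 1: s2  (read p: s0→s2)
  step 2: s2  (read p: s2→s2)   ← first repeat (s2 seen earlier)
  step 3: s2  (read p: s2→s2)
  step 4: s0  (read q: s2→s0)
  step 5: s2  (read p: s0→s2)
  step 6: s2  (read p: s2→s2)

So i = 1, j = 2, giving x = w[0:1] = p, y = w[1:2] = p, z = w[2:6] = pqpp.
Check: |xy| = 2 ≤ 4 and |y| = 1 ≥ 1. Reading y takes A from s2 back to s2, so every xyⁱz is accepted.
Since A has 4 states, any run of length ≥ 4 visits 4+1 states, so by pigeonhole some state repeats within the first 4 steps — that repeat gives the pumpable loop.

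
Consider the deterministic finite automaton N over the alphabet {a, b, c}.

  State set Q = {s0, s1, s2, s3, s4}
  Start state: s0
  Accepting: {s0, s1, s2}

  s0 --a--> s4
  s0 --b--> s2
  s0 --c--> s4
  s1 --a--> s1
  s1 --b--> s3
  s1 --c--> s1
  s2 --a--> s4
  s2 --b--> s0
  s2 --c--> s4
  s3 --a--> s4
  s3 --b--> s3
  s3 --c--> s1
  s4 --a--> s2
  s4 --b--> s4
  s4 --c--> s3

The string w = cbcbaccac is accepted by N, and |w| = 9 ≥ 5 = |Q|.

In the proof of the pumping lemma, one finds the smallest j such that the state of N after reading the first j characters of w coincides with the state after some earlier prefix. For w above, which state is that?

s4

State sequence: s0 -c-> s4 -b-> s4 -c-> s3 -b-> s3 -a-> s4 -c-> s3 -c-> s1 -a-> s1 -c-> s1
First repeat at step 2: s4 was already visited.

The earliest repeat is at step j = 2: N is in s4, which it already visited at step i = 1.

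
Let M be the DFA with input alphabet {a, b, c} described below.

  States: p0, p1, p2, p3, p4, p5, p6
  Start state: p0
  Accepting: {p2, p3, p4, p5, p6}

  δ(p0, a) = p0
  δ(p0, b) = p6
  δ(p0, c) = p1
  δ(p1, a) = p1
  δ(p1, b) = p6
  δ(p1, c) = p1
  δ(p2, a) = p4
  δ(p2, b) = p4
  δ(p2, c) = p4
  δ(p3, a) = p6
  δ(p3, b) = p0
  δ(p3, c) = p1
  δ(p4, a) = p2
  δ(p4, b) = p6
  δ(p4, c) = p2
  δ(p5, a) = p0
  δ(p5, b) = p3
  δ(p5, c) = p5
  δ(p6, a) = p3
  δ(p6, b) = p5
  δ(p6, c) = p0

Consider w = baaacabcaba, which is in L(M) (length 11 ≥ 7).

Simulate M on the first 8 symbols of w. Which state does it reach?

State sequence: p0 -b-> p6 -a-> p3 -a-> p6 -a-> p3 -c-> p1 -a-> p1 -b-> p6 -c-> p0

After reading 8 characters, M is in state p0.

p0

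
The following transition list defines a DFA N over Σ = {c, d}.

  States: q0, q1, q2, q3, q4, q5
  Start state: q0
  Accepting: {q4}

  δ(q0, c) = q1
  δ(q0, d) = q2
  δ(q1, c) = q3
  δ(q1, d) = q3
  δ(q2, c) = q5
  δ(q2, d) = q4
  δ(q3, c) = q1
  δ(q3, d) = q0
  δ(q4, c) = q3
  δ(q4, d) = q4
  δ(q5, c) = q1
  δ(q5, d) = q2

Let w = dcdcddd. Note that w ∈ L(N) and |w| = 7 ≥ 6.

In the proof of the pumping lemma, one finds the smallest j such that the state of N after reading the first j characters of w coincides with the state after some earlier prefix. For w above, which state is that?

q2

Run of N on w = d c d c d d d:
  step 0: q0  (start)
  step 1: q2  (read d: q0→q2)
  step 2: q5  (read c: q2→q5)
  step 3: q2  (read d: q5→q2)   ← first repeat (q2 seen earlier)
  step 4: q5  (read c: q2→q5)
  step 5: q2  (read d: q5→q2)
  step 6: q4  (read d: q2→q4)
  step 7: q4  (read d: q4→q4)

The earliest repeat is at step j = 3: N is in q2, which it already visited at step i = 1.
The DFA has 6 states, so the proof of the pumping lemma guarantees a repeated state among the first 6+1 visited; the segment between the two visits is the pumpable y.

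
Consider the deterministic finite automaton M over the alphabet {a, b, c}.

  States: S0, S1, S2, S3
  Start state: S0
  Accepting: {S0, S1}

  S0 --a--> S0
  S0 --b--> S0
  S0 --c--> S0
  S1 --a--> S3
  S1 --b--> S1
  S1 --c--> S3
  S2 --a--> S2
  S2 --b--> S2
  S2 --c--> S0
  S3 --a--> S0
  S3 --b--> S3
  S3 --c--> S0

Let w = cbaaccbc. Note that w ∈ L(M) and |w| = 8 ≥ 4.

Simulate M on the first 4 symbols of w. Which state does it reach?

S0

Run of M on the first 4 characters of w = c b a a:
  step 0: S0  (start)
  step 1: S0  (read c: S0→S0)
  step 2: S0  (read b: S0→S0)
  step 3: S0  (read a: S0→S0)
  step 4: S0  (read a: S0→S0)

After reading 4 characters, M is in state S0.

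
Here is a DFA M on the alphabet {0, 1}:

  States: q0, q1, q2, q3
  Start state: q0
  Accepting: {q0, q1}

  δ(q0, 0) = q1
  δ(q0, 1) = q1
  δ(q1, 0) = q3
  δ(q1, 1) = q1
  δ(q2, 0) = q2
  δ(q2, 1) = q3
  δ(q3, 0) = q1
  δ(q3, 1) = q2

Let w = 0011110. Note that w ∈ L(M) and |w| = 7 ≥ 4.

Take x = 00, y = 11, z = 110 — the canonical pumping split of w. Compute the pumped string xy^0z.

00110

xy⁰z = xz = 00·110 = 00110.
Reading y = 11 takes M from q3 back to q3, so after x the machine is still in q3, and z then leads to the accepting state q1. Hence 00110 ∈ L(M).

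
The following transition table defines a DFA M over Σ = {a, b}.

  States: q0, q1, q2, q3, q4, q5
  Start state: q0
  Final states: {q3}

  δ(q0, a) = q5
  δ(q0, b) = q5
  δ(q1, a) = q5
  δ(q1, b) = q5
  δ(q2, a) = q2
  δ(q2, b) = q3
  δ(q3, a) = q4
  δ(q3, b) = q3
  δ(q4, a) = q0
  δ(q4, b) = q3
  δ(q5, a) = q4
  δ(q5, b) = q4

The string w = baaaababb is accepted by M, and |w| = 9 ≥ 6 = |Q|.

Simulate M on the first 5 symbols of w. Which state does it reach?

Run of M on the first 5 characters of w = b a a a a:
  step 0: q0  (start)
  step 1: q5  (read b: q0→q5)
  step 2: q4  (read a: q5→q4)
  step 3: q0  (read a: q4→q0)
  step 4: q5  (read a: q0→q5)
  step 5: q4  (read a: q5→q4)

After reading 5 characters, M is in state q4.
(This kind of state-tracing is the core of the pumping-lemma construction: with 6 states, pigeonhole forces a repeat within the first 6 steps.)

q4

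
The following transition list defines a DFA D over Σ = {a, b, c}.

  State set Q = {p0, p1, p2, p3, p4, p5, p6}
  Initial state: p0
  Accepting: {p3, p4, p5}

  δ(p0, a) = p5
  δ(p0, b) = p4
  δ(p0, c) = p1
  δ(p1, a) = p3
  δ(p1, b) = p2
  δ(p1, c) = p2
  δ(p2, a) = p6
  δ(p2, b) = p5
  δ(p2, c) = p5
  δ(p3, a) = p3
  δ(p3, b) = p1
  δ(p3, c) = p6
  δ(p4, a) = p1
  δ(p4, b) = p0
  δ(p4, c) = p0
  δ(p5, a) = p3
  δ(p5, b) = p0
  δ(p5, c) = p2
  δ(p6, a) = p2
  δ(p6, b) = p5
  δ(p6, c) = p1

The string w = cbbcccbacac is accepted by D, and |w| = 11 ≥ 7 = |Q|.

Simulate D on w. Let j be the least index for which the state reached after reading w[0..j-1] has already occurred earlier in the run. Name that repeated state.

Run of D on w = c b b c c c b a c a c:
  step 0: p0  (start)
  step 1: p1  (read c: p0→p1)
  step 2: p2  (read b: p1→p2)
  step 3: p5  (read b: p2→p5)
  step 4: p2  (read c: p5→p2)   ← first repeat (p2 seen earlier)
  step 5: p5  (read c: p2→p5)
  step 6: p2  (read c: p5→p2)
  step 7: p5  (read b: p2→p5)
  step 8: p3  (read a: p5→p3)
  step 9: p6  (read c: p3→p6)
  step 10: p2  (read a: p6→p2)
  step 11: p5  (read c: p2→p5)

The earliest repeat is at step j = 4: D is in p2, which it already visited at step i = 2.
Pumping length from the standard proof: p = 7 (the number of states). The repeated state found above gives |xy| = j ≤ 7 and |y| = j − i ≥ 1.

p2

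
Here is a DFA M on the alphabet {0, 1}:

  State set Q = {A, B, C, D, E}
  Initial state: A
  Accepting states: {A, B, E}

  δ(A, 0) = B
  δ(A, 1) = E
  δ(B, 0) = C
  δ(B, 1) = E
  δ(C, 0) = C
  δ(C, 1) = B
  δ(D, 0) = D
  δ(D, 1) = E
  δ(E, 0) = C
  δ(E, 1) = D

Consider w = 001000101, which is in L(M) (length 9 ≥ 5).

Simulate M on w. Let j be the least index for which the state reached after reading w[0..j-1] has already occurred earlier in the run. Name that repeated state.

B

Run of M on w = 0 0 1 0 0 0 1 0 1:
  step 0: A  (start)
  step 1: B  (read 0: A→B)
  step 2: C  (read 0: B→C)
  step 3: B  (read 1: C→B)   ← first repeat (B seen earlier)
  step 4: C  (read 0: B→C)
  step 5: C  (read 0: C→C)
  step 6: C  (read 0: C→C)
  step 7: B  (read 1: C→B)
  step 8: C  (read 0: B→C)
  step 9: B  (read 1: C→B)

The earliest repeat is at step j = 3: M is in B, which it already visited at step i = 1.
Since M has 5 states, any run of length ≥ 5 visits 5+1 states, so by pigeonhole some state repeats within the first 5 steps — that repeat gives the pumpable loop.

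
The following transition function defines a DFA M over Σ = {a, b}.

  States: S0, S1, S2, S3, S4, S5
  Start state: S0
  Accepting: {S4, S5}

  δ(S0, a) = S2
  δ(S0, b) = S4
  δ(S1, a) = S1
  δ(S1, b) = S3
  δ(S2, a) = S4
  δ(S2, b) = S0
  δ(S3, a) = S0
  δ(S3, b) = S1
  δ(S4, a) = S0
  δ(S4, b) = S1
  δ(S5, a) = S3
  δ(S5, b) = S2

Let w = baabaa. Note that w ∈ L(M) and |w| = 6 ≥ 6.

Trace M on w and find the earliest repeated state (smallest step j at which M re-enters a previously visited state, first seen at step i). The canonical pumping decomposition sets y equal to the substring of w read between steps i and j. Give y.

Run of M on w = b a a b a a:
  step 0: S0  (start)
  step 1: S4  (read b: S0→S4)
  step 2: S0  (read a: S4→S0)   ← first repeat (S0 seen earlier)
  step 3: S2  (read a: S0→S2)
  step 4: S0  (read b: S2→S0)
  step 5: S2  (read a: S0→S2)
  step 6: S4  (read a: S2→S4)

So i = 0, j = 2, giving x = w[0:0] = ε, y = w[0:2] = ba, z = w[2:6] = abaa.
Check: |xy| = 2 ≤ 6 and |y| = 2 ≥ 1. Reading y takes M from S0 back to S0, so every xyⁱz is accepted.
Since M has 6 states, any run of length ≥ 6 visits 6+1 states, so by pigeonhole some state repeats within the first 6 steps — that repeat gives the pumpable loop.

ba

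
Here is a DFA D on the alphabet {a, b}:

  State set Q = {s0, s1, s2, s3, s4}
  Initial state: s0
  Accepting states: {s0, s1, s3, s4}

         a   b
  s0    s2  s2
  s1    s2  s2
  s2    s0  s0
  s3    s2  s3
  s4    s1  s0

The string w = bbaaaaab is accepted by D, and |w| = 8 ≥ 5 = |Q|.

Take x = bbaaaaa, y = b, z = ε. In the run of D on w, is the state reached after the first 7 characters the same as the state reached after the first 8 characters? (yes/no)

no

State sequence: s0 -b-> s2 -b-> s0 -a-> s2 -a-> s0 -a-> s2 -a-> s0 -a-> s2 -b-> s0

After x (step 7): s2. After xy (step 8): s0.
They differ (s2 ≠ s0), so y is not a cycle from the state after x; this split is not the one the pumping-lemma construction produces, and pumping y need not keep the string in L(D).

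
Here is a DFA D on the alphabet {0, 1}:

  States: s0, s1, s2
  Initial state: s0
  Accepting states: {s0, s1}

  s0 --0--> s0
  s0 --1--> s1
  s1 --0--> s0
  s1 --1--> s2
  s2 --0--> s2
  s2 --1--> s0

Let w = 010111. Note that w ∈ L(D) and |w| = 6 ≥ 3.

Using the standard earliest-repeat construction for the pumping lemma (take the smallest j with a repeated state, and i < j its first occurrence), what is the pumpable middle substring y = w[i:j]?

0

Run of D on w = 0 1 0 1 1 1:
  step 0: s0  (start)
  step 1: s0  (read 0: s0→s0)   ← first repeat (s0 seen earlier)
  step 2: s1  (read 1: s0→s1)
  step 3: s0  (read 0: s1→s0)
  step 4: s1  (read 1: s0→s1)
  step 5: s2  (read 1: s1→s2)
  step 6: s0  (read 1: s2→s0)

So i = 0, j = 1, giving x = w[0:0] = ε, y = w[0:1] = 0, z = w[1:6] = 10111.
Check: |xy| = 1 ≤ 3 and |y| = 1 ≥ 1. Reading y takes D from s0 back to s0, so every xyⁱz is accepted.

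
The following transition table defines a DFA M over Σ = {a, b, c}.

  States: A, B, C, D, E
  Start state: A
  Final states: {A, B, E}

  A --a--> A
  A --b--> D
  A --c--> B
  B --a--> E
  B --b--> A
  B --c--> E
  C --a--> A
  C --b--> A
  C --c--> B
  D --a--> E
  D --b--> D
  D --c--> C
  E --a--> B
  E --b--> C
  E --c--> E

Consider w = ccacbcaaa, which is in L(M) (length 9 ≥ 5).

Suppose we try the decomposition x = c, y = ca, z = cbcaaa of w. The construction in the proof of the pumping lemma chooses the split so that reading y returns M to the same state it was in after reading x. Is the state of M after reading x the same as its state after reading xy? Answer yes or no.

yes

Run of M on the first 3 characters of w = c c a:
  step 0: A  (start)
  step 1: B  (read c: A→B)
  step 2: E  (read c: B→E)
  step 3: B  (read a: E→B)

After x (step 1): B. After xy (step 3): B.
They match, so y = ca drives M around a cycle from B back to itself; pumping y any number of times keeps M in B before reading z, and xyⁱz ∈ L(M) for every i ≥ 0.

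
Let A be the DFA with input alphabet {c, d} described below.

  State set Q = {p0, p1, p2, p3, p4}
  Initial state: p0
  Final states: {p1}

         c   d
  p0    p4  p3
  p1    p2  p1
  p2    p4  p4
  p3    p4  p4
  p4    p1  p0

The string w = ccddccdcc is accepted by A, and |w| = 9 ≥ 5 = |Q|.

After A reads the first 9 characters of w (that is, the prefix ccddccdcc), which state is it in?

Run of A on the first 9 characters of w = c c d d c c d c c:
  step 0: p0  (start)
  step 1: p4  (read c: p0→p4)
  step 2: p1  (read c: p4→p1)
  step 3: p1  (read d: p1→p1)
  step 4: p1  (read d: p1→p1)
  step 5: p2  (read c: p1→p2)
  step 6: p4  (read c: p2→p4)
  step 7: p0  (read d: p4→p0)
  step 8: p4  (read c: p0→p4)
  step 9: p1  (read c: p4→p1)

After reading 9 characters, A is in state p1.

p1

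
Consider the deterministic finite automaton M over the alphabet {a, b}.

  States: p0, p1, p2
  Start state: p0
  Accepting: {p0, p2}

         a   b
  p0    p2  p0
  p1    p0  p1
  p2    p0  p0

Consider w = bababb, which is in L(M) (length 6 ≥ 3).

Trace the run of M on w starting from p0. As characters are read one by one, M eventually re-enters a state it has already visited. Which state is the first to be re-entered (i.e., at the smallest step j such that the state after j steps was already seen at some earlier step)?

Run of M on w = b a b a b b:
  step 0: p0  (start)
  step 1: p0  (read b: p0→p0)   ← first repeat (p0 seen earlier)
  step 2: p2  (read a: p0→p2)
  step 3: p0  (read b: p2→p0)
  step 4: p2  (read a: p0→p2)
  step 5: p0  (read b: p2→p0)
  step 6: p0  (read b: p0→p0)

The earliest repeat is at step j = 1: M is in p0, which it already visited at step i = 0.
The DFA has 3 states, so the proof of the pumping lemma guarantees a repeated state among the first 3+1 visited; the segment between the two visits is the pumpable y.

p0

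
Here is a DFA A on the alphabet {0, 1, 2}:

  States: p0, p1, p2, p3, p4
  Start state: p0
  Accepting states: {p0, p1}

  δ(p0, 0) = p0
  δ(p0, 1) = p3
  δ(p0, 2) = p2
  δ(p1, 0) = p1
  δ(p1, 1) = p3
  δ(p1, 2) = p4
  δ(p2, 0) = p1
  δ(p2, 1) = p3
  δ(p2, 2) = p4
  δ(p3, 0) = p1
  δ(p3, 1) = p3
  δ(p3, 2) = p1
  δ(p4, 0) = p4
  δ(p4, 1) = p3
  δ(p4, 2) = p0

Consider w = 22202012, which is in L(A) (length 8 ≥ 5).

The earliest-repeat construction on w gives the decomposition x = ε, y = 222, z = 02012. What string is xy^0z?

02012

xy⁰z = xz = ε·02012 = 02012.
Reading y = 222 takes A from p0 back to p0, so after x the machine is still in p0, and z then leads to the accepting state p1. Hence 02012 ∈ L(A).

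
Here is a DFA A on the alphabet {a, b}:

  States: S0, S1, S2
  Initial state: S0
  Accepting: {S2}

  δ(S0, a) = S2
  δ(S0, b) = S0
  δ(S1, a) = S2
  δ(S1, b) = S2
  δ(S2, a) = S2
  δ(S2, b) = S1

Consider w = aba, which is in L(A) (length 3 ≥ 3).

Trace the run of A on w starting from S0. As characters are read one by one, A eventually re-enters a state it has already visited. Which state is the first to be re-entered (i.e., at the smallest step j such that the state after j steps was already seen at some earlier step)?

S2

Run of A on w = a b a:
  step 0: S0  (start)
  step 1: S2  (read a: S0→S2)
  step 2: S1  (read b: S2→S1)
  step 3: S2  (read a: S1→S2)   ← first repeat (S2 seen earlier)

The earliest repeat is at step j = 3: A is in S2, which it already visited at step i = 1.
Since A has 3 states, any run of length ≥ 3 visits 3+1 states, so by pigeonhole some state repeats within the first 3 steps — that repeat gives the pumpable loop.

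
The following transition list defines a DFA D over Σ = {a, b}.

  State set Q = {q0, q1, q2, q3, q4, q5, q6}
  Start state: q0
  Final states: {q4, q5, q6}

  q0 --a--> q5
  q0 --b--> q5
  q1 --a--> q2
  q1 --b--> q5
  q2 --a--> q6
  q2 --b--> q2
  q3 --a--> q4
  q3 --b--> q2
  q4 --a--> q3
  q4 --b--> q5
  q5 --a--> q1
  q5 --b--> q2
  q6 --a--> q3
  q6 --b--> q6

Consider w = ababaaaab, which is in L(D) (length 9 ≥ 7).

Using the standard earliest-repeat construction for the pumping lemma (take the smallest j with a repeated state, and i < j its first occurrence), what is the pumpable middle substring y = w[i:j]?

State sequence: q0 -a-> q5 -b-> q2 -a-> q6 -b-> q6 -a-> q3 -a-> q4 -a-> q3 -a-> q4 -b-> q5
First repeat at step 4: q6 was already visited.

So i = 3, j = 4, giving x = w[0:3] = aba, y = w[3:4] = b, z = w[4:9] = aaaab.
Check: |xy| = 4 ≤ 7 and |y| = 1 ≥ 1. Reading y takes D from q6 back to q6, so every xyⁱz is accepted.
Since D has 7 states, any run of length ≥ 7 visits 7+1 states, so by pigeonhole some state repeats within the first 7 steps — that repeat gives the pumpable loop.

b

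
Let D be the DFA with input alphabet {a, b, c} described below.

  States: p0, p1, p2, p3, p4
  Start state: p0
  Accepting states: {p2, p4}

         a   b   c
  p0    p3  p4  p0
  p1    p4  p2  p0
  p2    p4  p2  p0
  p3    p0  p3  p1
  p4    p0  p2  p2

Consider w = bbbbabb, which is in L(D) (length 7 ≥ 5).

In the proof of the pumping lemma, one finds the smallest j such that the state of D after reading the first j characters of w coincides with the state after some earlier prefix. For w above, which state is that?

p2

Run of D on w = b b b b a b b:
  step 0: p0  (start)
  step 1: p4  (read b: p0→p4)
  step 2: p2  (read b: p4→p2)
  step 3: p2  (read b: p2→p2)   ← first repeat (p2 seen earlier)
  step 4: p2  (read b: p2→p2)
  step 5: p4  (read a: p2→p4)
  step 6: p2  (read b: p4→p2)
  step 7: p2  (read b: p2→p2)

The earliest repeat is at step j = 3: D is in p2, which it already visited at step i = 2.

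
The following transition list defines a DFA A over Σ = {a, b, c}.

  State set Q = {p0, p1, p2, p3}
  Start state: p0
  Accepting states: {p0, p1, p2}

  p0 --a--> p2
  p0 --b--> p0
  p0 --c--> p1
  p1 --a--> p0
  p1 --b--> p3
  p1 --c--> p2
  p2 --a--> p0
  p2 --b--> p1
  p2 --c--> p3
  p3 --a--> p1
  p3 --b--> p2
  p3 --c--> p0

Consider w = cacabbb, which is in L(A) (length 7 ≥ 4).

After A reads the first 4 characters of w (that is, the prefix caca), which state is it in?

p0

Run of A on the first 4 characters of w = c a c a:
  step 0: p0  (start)
  step 1: p1  (read c: p0→p1)
  step 2: p0  (read a: p1→p0)
  step 3: p1  (read c: p0→p1)
  step 4: p0  (read a: p1→p0)

After reading 4 characters, A is in state p0.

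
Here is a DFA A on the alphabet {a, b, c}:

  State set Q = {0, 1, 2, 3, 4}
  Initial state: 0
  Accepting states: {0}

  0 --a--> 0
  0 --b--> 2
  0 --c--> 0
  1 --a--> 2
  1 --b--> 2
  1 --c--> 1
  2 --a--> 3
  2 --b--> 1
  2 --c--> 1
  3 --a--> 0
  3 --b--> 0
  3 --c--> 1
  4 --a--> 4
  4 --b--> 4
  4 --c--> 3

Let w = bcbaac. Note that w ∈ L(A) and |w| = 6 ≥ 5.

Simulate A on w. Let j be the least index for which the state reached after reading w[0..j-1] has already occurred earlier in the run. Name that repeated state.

2

State sequence: 0 -b-> 2 -c-> 1 -b-> 2 -a-> 3 -a-> 0 -c-> 0
First repeat at step 3: 2 was already visited.

The earliest repeat is at step j = 3: A is in 2, which it already visited at step i = 1.
Since A has 5 states, any run of length ≥ 5 visits 5+1 states, so by pigeonhole some state repeats within the first 5 steps — that repeat gives the pumpable loop.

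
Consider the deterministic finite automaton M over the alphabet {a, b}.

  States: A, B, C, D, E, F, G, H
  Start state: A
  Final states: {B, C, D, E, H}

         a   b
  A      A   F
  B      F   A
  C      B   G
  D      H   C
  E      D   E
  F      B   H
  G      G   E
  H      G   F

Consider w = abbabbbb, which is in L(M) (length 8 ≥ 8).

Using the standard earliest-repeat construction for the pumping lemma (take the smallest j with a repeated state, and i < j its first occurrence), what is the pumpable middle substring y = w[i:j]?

a

Run of M on w = a b b a b b b b:
  step 0: A  (start)
  step 1: A  (read a: A→A)   ← first repeat (A seen earlier)
  step 2: F  (read b: A→F)
  step 3: H  (read b: F→H)
  step 4: G  (read a: H→G)
  step 5: E  (read b: G→E)
  step 6: E  (read b: E→E)
  step 7: E  (read b: E→E)
  step 8: E  (read b: E→E)

So i = 0, j = 1, giving x = w[0:0] = ε, y = w[0:1] = a, z = w[1:8] = bbabbbb.
Check: |xy| = 1 ≤ 8 and |y| = 1 ≥ 1. Reading y takes M from A back to A, so every xyⁱz is accepted.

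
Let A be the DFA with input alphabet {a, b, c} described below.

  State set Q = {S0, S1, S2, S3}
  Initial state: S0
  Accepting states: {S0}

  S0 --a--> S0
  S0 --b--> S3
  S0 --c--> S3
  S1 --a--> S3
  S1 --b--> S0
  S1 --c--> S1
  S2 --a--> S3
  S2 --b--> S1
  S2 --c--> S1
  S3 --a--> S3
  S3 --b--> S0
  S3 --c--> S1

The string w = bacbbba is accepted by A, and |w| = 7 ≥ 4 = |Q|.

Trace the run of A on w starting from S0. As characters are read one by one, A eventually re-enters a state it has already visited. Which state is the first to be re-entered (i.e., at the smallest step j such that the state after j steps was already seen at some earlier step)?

Run of A on w = b a c b b b a:
  step 0: S0  (start)
  step 1: S3  (read b: S0→S3)
  step 2: S3  (read a: S3→S3)   ← first repeat (S3 seen earlier)
  step 3: S1  (read c: S3→S1)
  step 4: S0  (read b: S1→S0)
  step 5: S3  (read b: S0→S3)
  step 6: S0  (read b: S3→S0)
  step 7: S0  (read a: S0→S0)

The earliest repeat is at step j = 2: A is in S3, which it already visited at step i = 1.
Since A has 4 states, any run of length ≥ 4 visits 4+1 states, so by pigeonhole some state repeats within the first 4 steps — that repeat gives the pumpable loop.

S3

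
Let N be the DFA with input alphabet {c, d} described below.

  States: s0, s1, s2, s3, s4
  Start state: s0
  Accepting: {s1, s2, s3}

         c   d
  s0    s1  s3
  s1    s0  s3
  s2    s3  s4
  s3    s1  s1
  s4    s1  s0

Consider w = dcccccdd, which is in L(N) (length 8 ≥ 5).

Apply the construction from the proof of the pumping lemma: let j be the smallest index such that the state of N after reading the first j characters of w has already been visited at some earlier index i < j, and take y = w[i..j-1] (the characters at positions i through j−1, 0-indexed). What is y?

State sequence: s0 -d-> s3 -c-> s1 -c-> s0 -c-> s1 -c-> s0 -c-> s1 -d-> s3 -d-> s1
First repeat at step 3: s0 was already visited.

So i = 0, j = 3, giving x = w[0:0] = ε, y = w[0:3] = dcc, z = w[3:8] = cccdd.
Check: |xy| = 3 ≤ 5 and |y| = 3 ≥ 1. Reading y takes N from s0 back to s0, so every xyⁱz is accepted.
With |Q| = 5, pigeonhole forces a state repeat no later than step 5; the substring read between the first and second visits to that state can be pumped.

dcc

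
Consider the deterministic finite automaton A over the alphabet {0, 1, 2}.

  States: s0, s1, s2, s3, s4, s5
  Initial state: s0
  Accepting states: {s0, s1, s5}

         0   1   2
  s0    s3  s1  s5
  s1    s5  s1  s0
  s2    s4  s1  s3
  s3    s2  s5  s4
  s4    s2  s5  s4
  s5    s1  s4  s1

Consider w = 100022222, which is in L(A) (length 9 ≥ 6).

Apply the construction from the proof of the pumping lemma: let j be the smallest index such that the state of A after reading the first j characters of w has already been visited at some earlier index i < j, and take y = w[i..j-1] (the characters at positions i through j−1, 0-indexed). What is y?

Run of A on w = 1 0 0 0 2 2 2 2 2:
  step 0: s0  (start)
  step 1: s1  (read 1: s0→s1)
  step 2: s5  (read 0: s1→s5)
  step 3: s1  (read 0: s5→s1)   ← first repeat (s1 seen earlier)
  step 4: s5  (read 0: s1→s5)
  step 5: s1  (read 2: s5→s1)
  step 6: s0  (read 2: s1→s0)
  step 7: s5  (read 2: s0→s5)
  step 8: s1  (read 2: s5→s1)
  step 9: s0  (read 2: s1→s0)

So i = 1, j = 3, giving x = w[0:1] = 1, y = w[1:3] = 00, z = w[3:9] = 022222.
Check: |xy| = 3 ≤ 6 and |y| = 2 ≥ 1. Reading y takes A from s1 back to s1, so every xyⁱz is accepted.
Since A has 6 states, any run of length ≥ 6 visits 6+1 states, so by pigeonhole some state repeats within the first 6 steps — that repeat gives the pumpable loop.

00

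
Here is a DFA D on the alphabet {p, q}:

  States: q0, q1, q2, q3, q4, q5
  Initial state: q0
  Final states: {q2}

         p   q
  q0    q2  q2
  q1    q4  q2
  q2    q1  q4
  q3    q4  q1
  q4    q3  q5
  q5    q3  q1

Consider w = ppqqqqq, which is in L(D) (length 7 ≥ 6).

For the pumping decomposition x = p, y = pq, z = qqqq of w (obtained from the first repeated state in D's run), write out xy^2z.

ppqpqqqqq

xy^2z = p·pq·pq·qqqq = ppqpqqqqq.
Reading y = pq takes D from q2 back to q2, so after x·y·y the machine is still in q2, and z then leads to the accepting state q2. Hence ppqpqqqqq ∈ L(D).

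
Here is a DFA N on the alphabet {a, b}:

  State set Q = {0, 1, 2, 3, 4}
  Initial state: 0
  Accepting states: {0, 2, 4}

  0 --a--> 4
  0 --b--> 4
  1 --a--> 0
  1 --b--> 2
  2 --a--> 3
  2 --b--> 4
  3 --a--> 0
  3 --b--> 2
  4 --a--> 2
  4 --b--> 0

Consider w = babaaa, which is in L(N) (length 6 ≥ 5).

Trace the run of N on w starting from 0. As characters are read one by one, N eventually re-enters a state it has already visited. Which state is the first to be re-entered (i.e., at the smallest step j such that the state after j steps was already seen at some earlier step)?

4

Run of N on w = b a b a a a:
  step 0: 0  (start)
  step 1: 4  (read b: 0→4)
  step 2: 2  (read a: 4→2)
  step 3: 4  (read b: 2→4)   ← first repeat (4 seen earlier)
  step 4: 2  (read a: 4→2)
  step 5: 3  (read a: 2→3)
  step 6: 0  (read a: 3→0)

The earliest repeat is at step j = 3: N is in 4, which it already visited at step i = 1.
Pumping length from the standard proof: p = 5 (the number of states). The repeated state found above gives |xy| = j ≤ 5 and |y| = j − i ≥ 1.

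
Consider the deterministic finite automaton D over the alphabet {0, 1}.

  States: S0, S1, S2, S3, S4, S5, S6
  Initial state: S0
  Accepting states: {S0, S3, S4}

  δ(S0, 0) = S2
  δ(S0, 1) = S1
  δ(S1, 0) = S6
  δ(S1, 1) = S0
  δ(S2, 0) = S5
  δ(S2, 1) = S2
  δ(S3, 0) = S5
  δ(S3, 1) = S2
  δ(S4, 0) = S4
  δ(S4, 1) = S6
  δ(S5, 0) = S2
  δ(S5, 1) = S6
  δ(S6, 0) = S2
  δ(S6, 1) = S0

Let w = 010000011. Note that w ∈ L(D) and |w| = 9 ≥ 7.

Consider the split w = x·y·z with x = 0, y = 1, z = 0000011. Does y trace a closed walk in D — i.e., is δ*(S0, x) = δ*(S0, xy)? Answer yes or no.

yes

State sequence: S0 -0-> S2 -1-> S2

After x (step 1): S2. After xy (step 2): S2.
They match, so y = 1 drives D around a cycle from S2 back to itself; pumping y any number of times keeps D in S2 before reading z, and xyⁱz ∈ L(D) for every i ≥ 0.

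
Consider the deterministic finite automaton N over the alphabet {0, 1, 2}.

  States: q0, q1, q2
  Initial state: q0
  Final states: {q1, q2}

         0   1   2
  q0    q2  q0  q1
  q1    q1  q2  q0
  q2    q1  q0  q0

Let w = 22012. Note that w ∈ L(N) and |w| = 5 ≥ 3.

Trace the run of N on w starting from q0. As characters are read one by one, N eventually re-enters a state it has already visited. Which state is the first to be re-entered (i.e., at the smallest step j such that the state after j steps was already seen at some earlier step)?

q0

Run of N on w = 2 2 0 1 2:
  step 0: q0  (start)
  step 1: q1  (read 2: q0→q1)
  step 2: q0  (read 2: q1→q0)   ← first repeat (q0 seen earlier)
  step 3: q2  (read 0: q0→q2)
  step 4: q0  (read 1: q2→q0)
  step 5: q1  (read 2: q0→q1)

The earliest repeat is at step j = 2: N is in q0, which it already visited at step i = 0.
Since N has 3 states, any run of length ≥ 3 visits 3+1 states, so by pigeonhole some state repeats within the first 3 steps — that repeat gives the pumpable loop.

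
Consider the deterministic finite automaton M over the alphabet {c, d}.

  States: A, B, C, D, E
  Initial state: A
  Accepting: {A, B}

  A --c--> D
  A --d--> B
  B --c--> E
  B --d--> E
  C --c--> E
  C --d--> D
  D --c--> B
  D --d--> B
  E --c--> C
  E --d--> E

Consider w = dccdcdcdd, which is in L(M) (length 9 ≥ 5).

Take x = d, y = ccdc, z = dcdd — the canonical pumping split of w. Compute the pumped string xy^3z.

xy^3z = d·ccdc·ccdc·ccdc·dcdd = dccdcccdcccdcdcdd.
Reading y = ccdc takes M from B back to B, so after x·y·y·y the machine is still in B, and z then leads to the accepting state B. Hence dccdcccdcccdcdcdd ∈ L(M).

dccdcccdcccdcdcdd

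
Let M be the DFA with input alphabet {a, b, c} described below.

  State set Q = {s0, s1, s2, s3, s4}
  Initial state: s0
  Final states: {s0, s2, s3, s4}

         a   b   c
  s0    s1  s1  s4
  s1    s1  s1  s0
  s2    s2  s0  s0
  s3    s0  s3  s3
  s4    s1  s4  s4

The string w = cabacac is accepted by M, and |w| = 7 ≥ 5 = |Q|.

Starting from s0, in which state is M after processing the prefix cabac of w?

State sequence: s0 -c-> s4 -a-> s1 -b-> s1 -a-> s1 -c-> s0

After reading 5 characters, M is in state s0.

s0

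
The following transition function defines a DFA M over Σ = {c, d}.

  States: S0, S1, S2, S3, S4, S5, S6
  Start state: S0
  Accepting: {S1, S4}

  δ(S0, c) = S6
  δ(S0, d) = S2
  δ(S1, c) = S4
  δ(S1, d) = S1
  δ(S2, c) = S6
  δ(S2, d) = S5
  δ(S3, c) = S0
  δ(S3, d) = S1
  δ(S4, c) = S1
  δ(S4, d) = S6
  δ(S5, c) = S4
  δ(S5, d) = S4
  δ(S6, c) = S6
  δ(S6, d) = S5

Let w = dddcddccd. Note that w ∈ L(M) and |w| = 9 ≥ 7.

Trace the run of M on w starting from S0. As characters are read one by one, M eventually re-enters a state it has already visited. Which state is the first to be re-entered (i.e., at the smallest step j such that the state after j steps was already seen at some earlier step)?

S1

State sequence: S0 -d-> S2 -d-> S5 -d-> S4 -c-> S1 -d-> S1 -d-> S1 -c-> S4 -c-> S1 -d-> S1
First repeat at step 5: S1 was already visited.

The earliest repeat is at step j = 5: M is in S1, which it already visited at step i = 4.
The DFA has 7 states, so the proof of the pumping lemma guarantees a repeated state among the first 7+1 visited; the segment between the two visits is the pumpable y.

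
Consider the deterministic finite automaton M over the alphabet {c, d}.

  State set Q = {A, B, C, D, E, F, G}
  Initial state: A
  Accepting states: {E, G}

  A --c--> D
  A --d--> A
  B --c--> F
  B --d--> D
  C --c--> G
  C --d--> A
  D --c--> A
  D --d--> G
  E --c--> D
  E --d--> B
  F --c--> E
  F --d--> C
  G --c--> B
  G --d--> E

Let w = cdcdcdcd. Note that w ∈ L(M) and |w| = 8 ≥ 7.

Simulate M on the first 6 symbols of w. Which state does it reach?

Run of M on the first 6 characters of w = c d c d c d:
  step 0: A  (start)
  step 1: D  (read c: A→D)
  step 2: G  (read d: D→G)
  step 3: B  (read c: G→B)
  step 4: D  (read d: B→D)
  step 5: A  (read c: D→A)
  step 6: A  (read d: A→A)

After reading 6 characters, M is in state A.

A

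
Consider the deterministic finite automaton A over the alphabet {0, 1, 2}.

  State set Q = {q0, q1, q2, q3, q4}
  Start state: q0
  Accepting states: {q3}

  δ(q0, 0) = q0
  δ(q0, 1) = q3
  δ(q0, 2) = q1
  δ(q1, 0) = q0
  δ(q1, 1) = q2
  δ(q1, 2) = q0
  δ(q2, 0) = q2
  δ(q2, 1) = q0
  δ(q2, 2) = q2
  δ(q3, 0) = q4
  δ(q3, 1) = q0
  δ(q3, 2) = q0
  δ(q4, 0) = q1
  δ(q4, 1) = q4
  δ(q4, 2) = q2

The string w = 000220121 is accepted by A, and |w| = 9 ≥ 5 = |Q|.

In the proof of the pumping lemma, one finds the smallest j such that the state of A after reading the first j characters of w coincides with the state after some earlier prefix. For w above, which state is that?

q0

Run of A on w = 0 0 0 2 2 0 1 2 1:
  step 0: q0  (start)
  step 1: q0  (read 0: q0→q0)   ← first repeat (q0 seen earlier)
  step 2: q0  (read 0: q0→q0)
  step 3: q0  (read 0: q0→q0)
  step 4: q1  (read 2: q0→q1)
  step 5: q0  (read 2: q1→q0)
  step 6: q0  (read 0: q0→q0)
  step 7: q3  (read 1: q0→q3)
  step 8: q0  (read 2: q3→q0)
  step 9: q3  (read 1: q0→q3)

The earliest repeat is at step j = 1: A is in q0, which it already visited at step i = 0.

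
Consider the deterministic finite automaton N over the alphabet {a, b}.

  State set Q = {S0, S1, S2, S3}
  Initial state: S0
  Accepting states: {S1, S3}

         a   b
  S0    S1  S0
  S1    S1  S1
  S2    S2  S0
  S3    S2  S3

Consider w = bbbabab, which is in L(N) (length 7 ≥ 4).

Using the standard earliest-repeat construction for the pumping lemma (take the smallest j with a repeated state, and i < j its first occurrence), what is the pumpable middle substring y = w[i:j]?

Run of N on w = b b b a b a b:
  step 0: S0  (start)
  step 1: S0  (read b: S0→S0)   ← first repeat (S0 seen earlier)
  step 2: S0  (read b: S0→S0)
  step 3: S0  (read b: S0→S0)
  step 4: S1  (read a: S0→S1)
  step 5: S1  (read b: S1→S1)
  step 6: S1  (read a: S1→S1)
  step 7: S1  (read b: S1→S1)

So i = 0, j = 1, giving x = w[0:0] = ε, y = w[0:1] = b, z = w[1:7] = bbabab.
Check: |xy| = 1 ≤ 4 and |y| = 1 ≥ 1. Reading y takes N from S0 back to S0, so every xyⁱz is accepted.
Since N has 4 states, any run of length ≥ 4 visits 4+1 states, so by pigeonhole some state repeats within the first 4 steps — that repeat gives the pumpable loop.

b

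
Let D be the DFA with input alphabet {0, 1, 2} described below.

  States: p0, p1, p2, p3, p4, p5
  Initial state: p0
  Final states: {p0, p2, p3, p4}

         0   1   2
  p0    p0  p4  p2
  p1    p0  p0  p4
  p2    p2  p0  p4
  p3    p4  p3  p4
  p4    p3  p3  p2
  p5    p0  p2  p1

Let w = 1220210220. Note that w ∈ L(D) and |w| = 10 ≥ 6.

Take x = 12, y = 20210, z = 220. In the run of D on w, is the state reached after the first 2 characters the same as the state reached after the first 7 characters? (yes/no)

no

State sequence: p0 -1-> p4 -2-> p2 -2-> p4 -0-> p3 -2-> p4 -1-> p3 -0-> p4

After x (step 2): p2. After xy (step 7): p4.
They differ (p2 ≠ p4), so y is not a cycle from the state after x; this split is not the one the pumping-lemma construction produces, and pumping y need not keep the string in L(D).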